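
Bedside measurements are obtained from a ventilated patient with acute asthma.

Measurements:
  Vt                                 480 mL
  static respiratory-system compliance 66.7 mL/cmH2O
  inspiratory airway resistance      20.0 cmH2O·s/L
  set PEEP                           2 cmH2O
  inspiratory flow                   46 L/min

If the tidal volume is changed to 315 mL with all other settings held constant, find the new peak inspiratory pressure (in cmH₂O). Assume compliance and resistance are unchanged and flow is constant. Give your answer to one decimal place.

Flow: 46 L/min ÷ 60 = 0.7667 L/s.
PIP = Vt/C + R·V̇ + PEEP (constant-flow equation of motion).
Only the elastic term changes: ΔPIP = ΔVt / C = (315 − 480) / 66.7 = -2.474 cmH2O.
Original PIP = 480/66.7 + 20.0×0.7667 + 2 = 24.53 cmH2O; new PIP = 24.53 + (-2.474) = 22.056 cmH2O.

22.1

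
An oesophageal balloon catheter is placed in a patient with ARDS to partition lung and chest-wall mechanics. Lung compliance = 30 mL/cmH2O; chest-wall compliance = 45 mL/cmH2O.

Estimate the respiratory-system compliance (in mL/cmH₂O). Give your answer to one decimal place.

18.0

Lung and chest wall are elastances in series: 1/Crs = 1/CL + 1/Ccw.
1/Crs = 1/30 + 1/45 = 0.05556.
Crs = 17.999 mL/cmH2O.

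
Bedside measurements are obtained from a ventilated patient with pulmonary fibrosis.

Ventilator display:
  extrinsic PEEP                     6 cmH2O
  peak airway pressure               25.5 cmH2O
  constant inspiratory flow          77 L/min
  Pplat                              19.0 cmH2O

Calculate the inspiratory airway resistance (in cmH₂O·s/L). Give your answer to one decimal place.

Flow: 77 L/min ÷ 60 = 1.2833 L/s.
Raw = (PIP − Pplat) / flow = (25.5 − 19.0) / 1.2833 = 6.5 / 1.2833 = 5.065 cmH2O·s/L.

5.1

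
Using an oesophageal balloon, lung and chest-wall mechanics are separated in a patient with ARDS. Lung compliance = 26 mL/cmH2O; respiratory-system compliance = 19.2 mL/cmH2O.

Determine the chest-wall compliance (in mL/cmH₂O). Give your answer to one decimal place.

73.4

1/Ccw = 1/Crs − 1/CL.
1/Ccw = 1/19.2 − 1/26 = 0.01362.
Ccw = 73.421 mL/cmH2O.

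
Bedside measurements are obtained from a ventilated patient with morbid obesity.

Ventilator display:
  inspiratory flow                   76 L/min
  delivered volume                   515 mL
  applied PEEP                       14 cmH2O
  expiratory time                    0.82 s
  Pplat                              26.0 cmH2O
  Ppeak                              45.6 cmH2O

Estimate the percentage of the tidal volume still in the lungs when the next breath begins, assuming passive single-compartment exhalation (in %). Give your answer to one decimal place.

Flow: 76 L/min ÷ 60 = 1.2667 L/s.
R = (PIP − Pplat)/V̇ = (45.6 − 26.0) / 1.2667 = 19.6/1.2667 = 15.473 cmH2O·s/L.
C = Vt/(Pplat − PEEP) = 515.0 / (26.0 − 14) = 515.0/12.0 = 42.917 mL/cmH2O.
τ = R × C = 15.473 × 0.04292 L/cmH2O = 0.6641 s.
Fraction remaining at end-expiration = e^(−Te/τ) = e^(−0.82/0.6641) = 0.2909 → 29.09%.

29.1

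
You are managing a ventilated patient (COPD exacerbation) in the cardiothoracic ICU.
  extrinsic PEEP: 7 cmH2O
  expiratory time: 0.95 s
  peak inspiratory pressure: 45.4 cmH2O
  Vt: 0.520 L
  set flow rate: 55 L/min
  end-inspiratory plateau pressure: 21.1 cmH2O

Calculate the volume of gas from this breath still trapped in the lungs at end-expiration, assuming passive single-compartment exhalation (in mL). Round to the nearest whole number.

197

Flow: 55 L/min ÷ 60 = 0.9167 L/s.
R = (PIP − Pplat)/V̇ = (45.4 − 21.1) / 0.9167 = 24.3/0.9167 = 26.508 cmH2O·s/L.
C = Vt/(Pplat − PEEP) = 520.0 / (21.1 − 7) = 520.0/14.1 = 36.879 mL/cmH2O.
τ = R × C = 26.508 × 0.03688 L/cmH2O = 0.9776 s.
Fraction remaining = e^(−Te/τ) = e^(−0.95/0.9776) = 0.3784.
Trapped volume = 520.0 × 0.3784 = 196.77 mL.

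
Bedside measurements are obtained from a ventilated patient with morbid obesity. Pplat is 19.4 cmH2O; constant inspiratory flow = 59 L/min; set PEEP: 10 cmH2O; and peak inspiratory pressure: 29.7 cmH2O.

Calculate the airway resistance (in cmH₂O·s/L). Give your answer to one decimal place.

Flow: 59 L/min ÷ 60 = 0.9833 L/s.
Raw = (PIP − Pplat) / flow = (29.7 − 19.4) / 0.9833 = 10.3 / 0.9833 = 10.475 cmH2O·s/L.

10.5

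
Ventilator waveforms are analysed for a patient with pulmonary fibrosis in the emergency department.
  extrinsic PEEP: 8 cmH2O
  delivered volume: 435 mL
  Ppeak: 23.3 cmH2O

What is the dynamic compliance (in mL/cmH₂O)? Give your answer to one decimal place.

28.4

Dynamic compliance = Vt / (PIP − PEEP) = 435 / (23.3 − 8) = 435 / 15.3 = 28.431 mL/cmH2O.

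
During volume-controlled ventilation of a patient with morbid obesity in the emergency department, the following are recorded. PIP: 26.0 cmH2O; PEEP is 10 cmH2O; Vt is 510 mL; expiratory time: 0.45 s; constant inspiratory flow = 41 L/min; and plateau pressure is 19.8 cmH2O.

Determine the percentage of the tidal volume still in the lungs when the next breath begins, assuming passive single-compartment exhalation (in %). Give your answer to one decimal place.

Flow: 41 L/min ÷ 60 = 0.6833 L/s.
R = (PIP − Pplat)/V̇ = (26.0 − 19.8) / 0.6833 = 6.2/0.6833 = 9.074 cmH2O·s/L.
C = Vt/(Pplat − PEEP) = 510.0 / (19.8 − 10) = 510.0/9.8 = 52.041 mL/cmH2O.
τ = R × C = 9.074 × 0.05204 L/cmH2O = 0.4722 s.
Fraction remaining at end-expiration = e^(−Te/τ) = e^(−0.45/0.4722) = 0.3856 → 38.56%.

38.6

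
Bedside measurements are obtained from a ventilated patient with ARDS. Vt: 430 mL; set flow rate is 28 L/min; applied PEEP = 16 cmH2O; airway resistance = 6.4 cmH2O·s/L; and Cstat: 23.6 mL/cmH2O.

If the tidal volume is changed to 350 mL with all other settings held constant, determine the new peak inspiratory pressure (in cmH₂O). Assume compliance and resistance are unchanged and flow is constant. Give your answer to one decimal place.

Flow: 28 L/min ÷ 60 = 0.4667 L/s.
PIP = Vt/C + R·V̇ + PEEP (constant-flow equation of motion).
Only the elastic term changes: ΔPIP = ΔVt / C = (350 − 430) / 23.6 = -3.39 cmH2O.
Original PIP = 430/23.6 + 6.4×0.4667 + 16 = 37.207 cmH2O; new PIP = 37.207 + (-3.39) = 33.817 cmH2O.

33.8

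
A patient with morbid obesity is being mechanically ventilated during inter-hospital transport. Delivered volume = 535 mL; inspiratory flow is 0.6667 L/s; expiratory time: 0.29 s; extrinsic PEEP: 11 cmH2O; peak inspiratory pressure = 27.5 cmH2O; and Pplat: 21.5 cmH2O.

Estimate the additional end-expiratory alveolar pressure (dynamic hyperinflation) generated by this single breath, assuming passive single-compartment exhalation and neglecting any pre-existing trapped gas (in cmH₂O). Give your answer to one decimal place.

5.6

R = (PIP − Pplat)/V̇ = (27.5 − 21.5) / 0.6667 = 6.0/0.6667 = 9.0 cmH2O·s/L.
C = Vt/(Pplat − PEEP) = 535.0 / (21.5 − 11) = 535.0/10.5 = 50.952 mL/cmH2O.
τ = R × C = 9.0 × 0.05095 L/cmH2O = 0.4586 s.
Fraction remaining = e^(−Te/τ) = e^(−0.29/0.4586) = 0.5313; trapped volume = 535.0 × 0.5313 = 284.25 mL.
Additional alveolar pressure from trapping ≈ V_trapped / C = 284.25 / 50.952 = 5.579 cmH2O.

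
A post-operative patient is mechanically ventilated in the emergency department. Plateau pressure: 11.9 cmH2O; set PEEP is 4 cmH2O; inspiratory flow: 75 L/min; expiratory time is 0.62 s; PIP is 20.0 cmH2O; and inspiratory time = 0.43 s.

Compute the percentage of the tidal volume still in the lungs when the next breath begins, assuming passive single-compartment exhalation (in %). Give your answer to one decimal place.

24.5

Flow: 75 L/min ÷ 60 = 1.25 L/s.
Vt = flow × Ti = 1.25 L/s × 0.43 s × 1000 mL/L = 537.5 mL.
R = (PIP − Pplat)/V̇ = (20.0 − 11.9) / 1.25 = 8.1/1.25 = 6.48 cmH2O·s/L.
C = Vt/(Pplat − PEEP) = 537.5 / (11.9 − 4) = 537.5/7.9 = 68.038 mL/cmH2O.
τ = R × C = 6.48 × 0.06804 L/cmH2O = 0.4409 s.
Fraction remaining at end-expiration = e^(−Te/τ) = e^(−0.62/0.4409) = 0.2451 → 24.51%.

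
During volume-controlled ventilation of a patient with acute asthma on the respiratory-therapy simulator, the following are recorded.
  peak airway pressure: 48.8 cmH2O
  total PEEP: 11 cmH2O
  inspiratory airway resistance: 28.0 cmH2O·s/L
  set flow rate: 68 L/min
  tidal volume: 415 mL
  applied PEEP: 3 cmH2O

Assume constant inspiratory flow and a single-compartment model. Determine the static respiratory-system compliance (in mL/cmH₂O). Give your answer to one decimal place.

68.4

Flow: 68 L/min ÷ 60 = 1.1333 L/s.
Total PEEP = 11 cmH2O (set 3 + intrinsic 8); this is the baseline alveolar pressure.
Equation of motion (constant flow): PIP = Vt/C + R·V̇ + PEEP.
Vt/C = PIP − R·V̇ − PEEP = 48.8 − 28.0×1.1333 − 11 = 48.8 − 31.732 − 11 = 6.068 cmH2O.
C = Vt / 6.068 = 415 / 6.068 = 68.392 mL/cmH2O.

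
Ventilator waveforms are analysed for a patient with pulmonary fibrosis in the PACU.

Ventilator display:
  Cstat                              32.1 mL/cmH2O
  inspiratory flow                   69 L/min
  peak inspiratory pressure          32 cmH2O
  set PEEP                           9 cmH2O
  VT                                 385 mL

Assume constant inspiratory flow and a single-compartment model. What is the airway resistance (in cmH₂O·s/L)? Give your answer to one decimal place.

9.6

Flow: 69 L/min ÷ 60 = 1.15 L/s.
Equation of motion (constant flow): PIP = Vt/C + R·V̇ + PEEP.
R·V̇ = PIP − Vt/C − PEEP = 32 − 385/32.1 − 9 = 32 − 11.994 − 9 = 11.006 cmH2O.
R = 11.006 / 1.15 = 9.57 cmH2O·s/L.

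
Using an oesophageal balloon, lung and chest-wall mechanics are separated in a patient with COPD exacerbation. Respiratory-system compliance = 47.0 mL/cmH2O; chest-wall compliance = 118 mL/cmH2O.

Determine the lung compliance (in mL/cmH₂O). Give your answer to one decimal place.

1/CL = 1/Crs − 1/Ccw.
1/CL = 1/47.0 − 1/118 = 0.0128.
CL = 78.125 mL/cmH2O.

78.1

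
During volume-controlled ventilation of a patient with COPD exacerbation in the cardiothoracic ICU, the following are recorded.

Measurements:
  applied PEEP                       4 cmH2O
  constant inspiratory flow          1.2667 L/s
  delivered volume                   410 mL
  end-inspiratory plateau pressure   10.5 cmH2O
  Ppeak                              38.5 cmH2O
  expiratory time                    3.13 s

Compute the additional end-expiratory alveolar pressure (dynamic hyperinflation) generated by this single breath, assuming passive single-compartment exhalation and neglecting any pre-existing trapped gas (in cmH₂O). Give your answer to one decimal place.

R = (PIP − Pplat)/V̇ = (38.5 − 10.5) / 1.2667 = 28.0/1.2667 = 22.105 cmH2O·s/L.
C = Vt/(Pplat − PEEP) = 410.0 / (10.5 − 4) = 410.0/6.5 = 63.077 mL/cmH2O.
τ = R × C = 22.105 × 0.06308 L/cmH2O = 1.394 s.
Fraction remaining = e^(−Te/τ) = e^(−3.13/1.394) = 0.1059; trapped volume = 410.0 × 0.1059 = 43.419 mL.
Additional alveolar pressure from trapping ≈ V_trapped / C = 43.419 / 63.077 = 0.6883 cmH2O.

0.7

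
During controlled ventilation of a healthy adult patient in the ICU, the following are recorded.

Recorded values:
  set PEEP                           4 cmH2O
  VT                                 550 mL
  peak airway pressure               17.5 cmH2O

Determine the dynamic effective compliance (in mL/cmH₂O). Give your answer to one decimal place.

Dynamic compliance = Vt / (PIP − PEEP) = 550 / (17.5 − 4) = 550 / 13.5 = 40.741 mL/cmH2O.

40.7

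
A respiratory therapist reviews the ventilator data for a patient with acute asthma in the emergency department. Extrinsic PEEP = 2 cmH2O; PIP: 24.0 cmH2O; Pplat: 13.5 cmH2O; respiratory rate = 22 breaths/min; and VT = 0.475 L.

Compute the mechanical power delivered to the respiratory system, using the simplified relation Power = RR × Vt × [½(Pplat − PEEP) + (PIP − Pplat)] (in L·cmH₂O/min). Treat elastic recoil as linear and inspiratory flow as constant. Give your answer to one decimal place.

Per-breath work = Vt × [½(Pplat−PEEP) + (PIP−Pplat)] = 0.475 × [0.5×11.5 + 10.5] = 0.475 × 16.25 = 7.719 L·cmH2O.
Power = 22 × 7.719 = 169.82 L·cmH2O/min.

169.8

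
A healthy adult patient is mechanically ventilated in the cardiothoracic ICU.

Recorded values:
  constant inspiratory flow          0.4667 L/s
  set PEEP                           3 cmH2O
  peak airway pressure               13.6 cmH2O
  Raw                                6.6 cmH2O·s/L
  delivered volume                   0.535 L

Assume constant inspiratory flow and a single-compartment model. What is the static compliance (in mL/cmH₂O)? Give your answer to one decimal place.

71.1

Equation of motion (constant flow): PIP = Vt/C + R·V̇ + PEEP.
Vt/C = PIP − R·V̇ − PEEP = 13.6 − 6.6×0.4667 − 3 = 13.6 − 3.08 − 3 = 7.52 cmH2O.
C = Vt / 7.52 = 535 / 7.52 = 71.144 mL/cmH2O.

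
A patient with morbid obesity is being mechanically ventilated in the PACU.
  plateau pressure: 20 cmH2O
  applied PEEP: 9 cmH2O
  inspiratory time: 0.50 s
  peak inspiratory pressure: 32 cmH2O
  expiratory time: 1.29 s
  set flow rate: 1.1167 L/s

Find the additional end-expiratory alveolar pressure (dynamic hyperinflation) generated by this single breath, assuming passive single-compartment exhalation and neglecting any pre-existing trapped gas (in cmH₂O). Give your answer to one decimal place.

Vt = flow × Ti = 1.1167 L/s × 0.50 s × 1000 mL/L = 558.35 mL.
R = (PIP − Pplat)/V̇ = (32 − 20) / 1.1167 = 12.0/1.1167 = 10.746 cmH2O·s/L.
C = Vt/(Pplat − PEEP) = 558.35 / (20 − 9) = 558.35/11.0 = 50.759 mL/cmH2O.
τ = R × C = 10.746 × 0.05076 L/cmH2O = 0.5455 s.
Fraction remaining = e^(−Te/τ) = e^(−1.29/0.5455) = 0.09397; trapped volume = 558.35 × 0.09397 = 52.468 mL.
Additional alveolar pressure from trapping ≈ V_trapped / C = 52.468 / 50.759 = 1.034 cmH2O.

1.0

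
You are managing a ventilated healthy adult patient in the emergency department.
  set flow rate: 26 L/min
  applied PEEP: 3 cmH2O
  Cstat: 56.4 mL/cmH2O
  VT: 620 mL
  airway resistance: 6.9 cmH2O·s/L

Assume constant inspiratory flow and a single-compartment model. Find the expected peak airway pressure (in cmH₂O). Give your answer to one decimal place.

Flow: 26 L/min ÷ 60 = 0.4333 L/s.
Equation of motion (constant flow): PIP = Vt/C + R·V̇ + PEEP.
PIP = 620/56.4 + 6.9×0.4333 + 3 = 10.993 + 2.99 + 3 = 16.983 cmH2O.

17.0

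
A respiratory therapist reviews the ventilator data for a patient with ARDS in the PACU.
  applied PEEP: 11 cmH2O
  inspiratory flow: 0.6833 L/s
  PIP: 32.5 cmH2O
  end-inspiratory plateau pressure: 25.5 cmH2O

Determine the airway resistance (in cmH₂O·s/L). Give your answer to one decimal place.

Raw = (PIP − Pplat) / flow = (32.5 − 25.5) / 0.6833 = 7.0 / 0.6833 = 10.244 cmH2O·s/L.

10.2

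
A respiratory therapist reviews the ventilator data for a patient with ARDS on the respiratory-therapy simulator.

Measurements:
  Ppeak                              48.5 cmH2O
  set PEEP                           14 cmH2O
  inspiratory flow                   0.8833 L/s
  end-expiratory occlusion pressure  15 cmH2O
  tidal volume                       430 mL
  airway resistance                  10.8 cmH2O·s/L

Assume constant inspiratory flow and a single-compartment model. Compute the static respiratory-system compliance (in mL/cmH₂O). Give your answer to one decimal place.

Total PEEP = 15 cmH2O (set 14 + intrinsic 1); this is the baseline alveolar pressure.
Equation of motion (constant flow): PIP = Vt/C + R·V̇ + PEEP.
Vt/C = PIP − R·V̇ − PEEP = 48.5 − 10.8×0.8833 − 15 = 48.5 − 9.54 − 15 = 23.96 cmH2O.
C = Vt / 23.96 = 430 / 23.96 = 17.947 mL/cmH2O.

17.9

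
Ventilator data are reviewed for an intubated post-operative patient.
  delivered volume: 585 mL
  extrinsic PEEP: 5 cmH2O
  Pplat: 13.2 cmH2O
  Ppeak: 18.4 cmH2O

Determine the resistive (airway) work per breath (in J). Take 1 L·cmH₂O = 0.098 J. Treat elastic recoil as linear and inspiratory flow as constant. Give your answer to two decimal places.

0.30

With constant inspiratory flow the resistive pressure is constant at PIP − Pplat = 18.4 − 13.2 = 5.2 cmH2O, so resistive work = 5.2 × 0.585 = 3.042 L·cmH2O.
× 0.098 J/(L·cmH2O) → 0.2981 J.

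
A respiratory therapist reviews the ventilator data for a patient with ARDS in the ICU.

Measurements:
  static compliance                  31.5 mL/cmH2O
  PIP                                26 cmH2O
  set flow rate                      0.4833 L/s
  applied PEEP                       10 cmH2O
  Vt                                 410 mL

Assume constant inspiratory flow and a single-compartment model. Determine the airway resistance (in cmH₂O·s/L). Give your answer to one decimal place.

6.2

Equation of motion (constant flow): PIP = Vt/C + R·V̇ + PEEP.
R·V̇ = PIP − Vt/C − PEEP = 26 − 410/31.5 − 10 = 26 − 13.016 − 10 = 2.984 cmH2O.
R = 2.984 / 0.4833 = 6.174 cmH2O·s/L.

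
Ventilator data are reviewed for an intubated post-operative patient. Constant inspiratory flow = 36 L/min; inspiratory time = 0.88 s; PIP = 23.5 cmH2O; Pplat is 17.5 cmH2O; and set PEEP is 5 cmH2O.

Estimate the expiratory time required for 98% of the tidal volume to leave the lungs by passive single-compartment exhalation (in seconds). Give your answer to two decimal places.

1.65

Flow: 36 L/min ÷ 60 = 0.6 L/s.
Vt = flow × Ti = 0.6 L/s × 0.88 s × 1000 mL/L = 528.0 mL.
R = (PIP − Pplat)/V̇ = (23.5 − 17.5) / 0.6 = 6.0/0.6 = 10.0 cmH2O·s/L.
C = Vt/(Pplat − PEEP) = 528.0 / (17.5 − 5) = 528.0/12.5 = 42.24 mL/cmH2O.
τ = R × C = 10.0 × 0.04224 L/cmH2O = 0.4224 s.
t = −τ·ln(1 − 0.98) = −0.4224·ln(0.02) = 1.652 s.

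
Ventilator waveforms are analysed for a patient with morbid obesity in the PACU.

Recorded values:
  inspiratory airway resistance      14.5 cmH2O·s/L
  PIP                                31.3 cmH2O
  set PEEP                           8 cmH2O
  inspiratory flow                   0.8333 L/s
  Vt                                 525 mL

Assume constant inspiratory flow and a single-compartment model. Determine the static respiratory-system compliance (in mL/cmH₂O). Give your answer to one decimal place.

Equation of motion (constant flow): PIP = Vt/C + R·V̇ + PEEP.
Vt/C = PIP − R·V̇ − PEEP = 31.3 − 14.5×0.8333 − 8 = 31.3 − 12.083 − 8 = 11.217 cmH2O.
C = Vt / 11.217 = 525 / 11.217 = 46.804 mL/cmH2O.

46.8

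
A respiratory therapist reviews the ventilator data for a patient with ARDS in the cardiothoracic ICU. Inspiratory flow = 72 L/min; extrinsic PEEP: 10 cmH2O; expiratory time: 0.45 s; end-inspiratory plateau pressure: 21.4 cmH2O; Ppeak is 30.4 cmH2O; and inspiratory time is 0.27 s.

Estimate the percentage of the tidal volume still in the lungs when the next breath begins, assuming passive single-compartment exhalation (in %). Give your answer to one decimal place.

Flow: 72 L/min ÷ 60 = 1.2 L/s.
Vt = flow × Ti = 1.2 L/s × 0.27 s × 1000 mL/L = 324.0 mL.
R = (PIP − Pplat)/V̇ = (30.4 − 21.4) / 1.2 = 9.0/1.2 = 7.5 cmH2O·s/L.
C = Vt/(Pplat − PEEP) = 324.0 / (21.4 − 10) = 324.0/11.4 = 28.421 mL/cmH2O.
τ = R × C = 7.5 × 0.02842 L/cmH2O = 0.2132 s.
Fraction remaining at end-expiration = e^(−Te/τ) = e^(−0.45/0.2132) = 0.1212 → 12.12%.

12.1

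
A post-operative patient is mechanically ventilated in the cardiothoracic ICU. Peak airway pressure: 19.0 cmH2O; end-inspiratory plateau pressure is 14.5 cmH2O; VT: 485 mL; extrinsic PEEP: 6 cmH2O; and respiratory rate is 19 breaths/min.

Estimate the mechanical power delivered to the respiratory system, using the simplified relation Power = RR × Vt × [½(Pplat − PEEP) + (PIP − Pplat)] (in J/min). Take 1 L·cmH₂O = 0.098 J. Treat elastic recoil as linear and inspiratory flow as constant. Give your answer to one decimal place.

7.9

Per-breath work = Vt × [½(Pplat−PEEP) + (PIP−Pplat)] = 0.485 × [0.5×8.5 + 4.5] = 0.485 × 8.75 = 4.244 L·cmH2O.
Power = 19 × 4.244 = 80.636 L·cmH2O/min.
× 0.098 J/(L·cmH2O) → 7.902 J/min.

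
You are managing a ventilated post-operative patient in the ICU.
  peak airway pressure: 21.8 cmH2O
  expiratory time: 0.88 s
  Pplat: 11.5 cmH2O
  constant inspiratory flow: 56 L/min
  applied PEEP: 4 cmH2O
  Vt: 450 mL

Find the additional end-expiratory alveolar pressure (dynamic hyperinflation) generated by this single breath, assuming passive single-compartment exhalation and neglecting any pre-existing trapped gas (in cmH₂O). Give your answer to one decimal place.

2.0

Flow: 56 L/min ÷ 60 = 0.9333 L/s.
R = (PIP − Pplat)/V̇ = (21.8 − 11.5) / 0.9333 = 10.3/0.9333 = 11.036 cmH2O·s/L.
C = Vt/(Pplat − PEEP) = 450.0 / (11.5 − 4) = 450.0/7.5 = 60.0 mL/cmH2O.
τ = R × C = 11.036 × 0.06 L/cmH2O = 0.6622 s.
Fraction remaining = e^(−Te/τ) = e^(−0.88/0.6622) = 0.2648; trapped volume = 450.0 × 0.2648 = 119.16 mL.
Additional alveolar pressure from trapping ≈ V_trapped / C = 119.16 / 60.0 = 1.986 cmH2O.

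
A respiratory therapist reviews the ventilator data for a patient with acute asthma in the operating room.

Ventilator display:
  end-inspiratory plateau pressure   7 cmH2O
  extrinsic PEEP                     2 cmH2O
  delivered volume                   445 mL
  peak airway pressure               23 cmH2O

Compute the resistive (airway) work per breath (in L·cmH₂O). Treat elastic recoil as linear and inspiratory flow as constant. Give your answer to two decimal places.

7.12

With constant inspiratory flow the resistive pressure is constant at PIP − Pplat = 23 − 7 = 16.0 cmH2O, so resistive work = 16.0 × 0.445 = 7.12 L·cmH2O.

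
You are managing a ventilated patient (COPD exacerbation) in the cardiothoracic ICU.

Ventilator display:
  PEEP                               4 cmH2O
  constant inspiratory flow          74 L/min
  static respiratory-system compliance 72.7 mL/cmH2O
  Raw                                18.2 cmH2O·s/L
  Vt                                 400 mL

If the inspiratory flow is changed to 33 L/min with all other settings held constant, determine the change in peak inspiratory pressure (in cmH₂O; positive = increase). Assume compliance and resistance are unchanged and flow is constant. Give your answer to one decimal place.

-12.4

Flow: 74 L/min ÷ 60 = 1.2333 L/s.
New flow: 33 L/min ÷ 60 = 0.55 L/s.
PIP = Vt/C + R·V̇ + PEEP (constant-flow equation of motion).
Only the resistive term changes: ΔPIP = R × ΔV̇ = 18.2 × (0.55 − 1.2333) = 18.2 × -0.6833 = -12.436 cmH2O.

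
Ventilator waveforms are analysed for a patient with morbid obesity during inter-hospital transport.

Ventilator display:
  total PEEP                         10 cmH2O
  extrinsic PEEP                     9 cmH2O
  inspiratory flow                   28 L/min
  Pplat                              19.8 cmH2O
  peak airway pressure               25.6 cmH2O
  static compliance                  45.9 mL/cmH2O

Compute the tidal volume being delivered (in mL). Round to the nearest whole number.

450

End-expiratory occlusion gives total PEEP = 10 cmH2O (intrinsic PEEP = 10 − 9 = 1). Use total PEEP for the elastic gradient.
Vt = Cstat × (Pplat − PEEPtotal) = 45.9 × (19.8 − 10) = 45.9 × 9.8 = 449.82 mL.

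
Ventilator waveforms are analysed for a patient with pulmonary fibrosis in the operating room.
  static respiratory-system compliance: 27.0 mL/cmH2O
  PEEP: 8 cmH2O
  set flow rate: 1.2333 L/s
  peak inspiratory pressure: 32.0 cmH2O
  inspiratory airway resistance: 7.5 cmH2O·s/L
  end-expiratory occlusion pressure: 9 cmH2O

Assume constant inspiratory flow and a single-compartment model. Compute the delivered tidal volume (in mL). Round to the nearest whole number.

371

Total PEEP = 9 cmH2O (set 8 + intrinsic 1); this is the baseline alveolar pressure.
Equation of motion (constant flow): PIP = Vt/C + R·V̇ + PEEP.
Vt/C = PIP − R·V̇ − PEEP = 32.0 − 9.25 − 9 = 13.75 cmH2O.
Vt = C × 13.75 = 27.0 × 13.75 = 371.25 mL.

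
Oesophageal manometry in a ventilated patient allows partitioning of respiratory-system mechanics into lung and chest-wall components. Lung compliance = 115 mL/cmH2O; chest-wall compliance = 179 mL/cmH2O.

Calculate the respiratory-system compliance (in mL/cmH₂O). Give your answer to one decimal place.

70.0

Lung and chest wall are elastances in series: 1/Crs = 1/CL + 1/Ccw.
1/Crs = 1/115 + 1/179 = 0.01428.
Crs = 70.028 mL/cmH2O.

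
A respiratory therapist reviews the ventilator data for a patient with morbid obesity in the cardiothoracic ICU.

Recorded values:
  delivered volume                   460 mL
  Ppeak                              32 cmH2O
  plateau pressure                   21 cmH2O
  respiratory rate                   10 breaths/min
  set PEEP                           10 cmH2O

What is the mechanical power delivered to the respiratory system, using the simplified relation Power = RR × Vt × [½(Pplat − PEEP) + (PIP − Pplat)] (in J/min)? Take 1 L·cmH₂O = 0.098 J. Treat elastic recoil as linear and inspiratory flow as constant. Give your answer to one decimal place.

7.4

Per-breath work = Vt × [½(Pplat−PEEP) + (PIP−Pplat)] = 0.460 × [0.5×11.0 + 11.0] = 0.460 × 16.5 = 7.59 L·cmH2O.
Power = 10 × 7.59 = 75.9 L·cmH2O/min.
× 0.098 J/(L·cmH2O) → 7.438 J/min.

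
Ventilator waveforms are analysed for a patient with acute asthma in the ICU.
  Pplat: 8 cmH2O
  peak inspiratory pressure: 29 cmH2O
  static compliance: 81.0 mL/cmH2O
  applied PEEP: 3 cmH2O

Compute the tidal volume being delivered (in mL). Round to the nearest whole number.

Vt = Cstat × (Pplat − PEEP) = 81.0 × (8 − 3) = 81.0 × 5.0 = 405.0 mL.

405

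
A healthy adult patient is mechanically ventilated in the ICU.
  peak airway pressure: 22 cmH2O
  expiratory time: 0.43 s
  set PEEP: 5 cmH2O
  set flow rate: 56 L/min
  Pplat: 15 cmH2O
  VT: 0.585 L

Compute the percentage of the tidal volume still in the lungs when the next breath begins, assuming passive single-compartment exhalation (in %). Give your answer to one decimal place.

Flow: 56 L/min ÷ 60 = 0.9333 L/s.
R = (PIP − Pplat)/V̇ = (22 − 15) / 0.9333 = 7.0/0.9333 = 7.5 cmH2O·s/L.
C = Vt/(Pplat − PEEP) = 585.0 / (15 − 5) = 585.0/10.0 = 58.5 mL/cmH2O.
τ = R × C = 7.5 × 0.0585 L/cmH2O = 0.4388 s.
Fraction remaining at end-expiration = e^(−Te/τ) = e^(−0.43/0.4388) = 0.3753 → 37.53%.

37.5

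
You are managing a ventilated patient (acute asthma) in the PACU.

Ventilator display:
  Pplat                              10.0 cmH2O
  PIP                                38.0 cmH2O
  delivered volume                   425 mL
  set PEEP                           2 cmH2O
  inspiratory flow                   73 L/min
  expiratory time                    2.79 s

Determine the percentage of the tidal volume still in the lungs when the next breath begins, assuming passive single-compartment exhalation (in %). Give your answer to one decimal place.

Flow: 73 L/min ÷ 60 = 1.2167 L/s.
R = (PIP − Pplat)/V̇ = (38.0 − 10.0) / 1.2167 = 28.0/1.2167 = 23.013 cmH2O·s/L.
C = Vt/(Pplat − PEEP) = 425.0 / (10.0 − 2) = 425.0/8.0 = 53.125 mL/cmH2O.
τ = R × C = 23.013 × 0.05313 L/cmH2O = 1.223 s.
Fraction remaining at end-expiration = e^(−Te/τ) = e^(−2.79/1.223) = 0.1022 → 10.22%.

10.2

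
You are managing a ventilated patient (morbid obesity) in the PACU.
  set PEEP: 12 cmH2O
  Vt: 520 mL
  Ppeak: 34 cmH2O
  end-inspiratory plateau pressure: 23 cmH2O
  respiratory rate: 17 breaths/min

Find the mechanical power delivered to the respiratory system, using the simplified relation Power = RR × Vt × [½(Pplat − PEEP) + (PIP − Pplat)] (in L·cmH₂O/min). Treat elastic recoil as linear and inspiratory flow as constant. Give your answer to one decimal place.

145.9

Per-breath work = Vt × [½(Pplat−PEEP) + (PIP−Pplat)] = 0.520 × [0.5×11.0 + 11.0] = 0.520 × 16.5 = 8.58 L·cmH2O.
Power = 17 × 8.58 = 145.86 L·cmH2O/min.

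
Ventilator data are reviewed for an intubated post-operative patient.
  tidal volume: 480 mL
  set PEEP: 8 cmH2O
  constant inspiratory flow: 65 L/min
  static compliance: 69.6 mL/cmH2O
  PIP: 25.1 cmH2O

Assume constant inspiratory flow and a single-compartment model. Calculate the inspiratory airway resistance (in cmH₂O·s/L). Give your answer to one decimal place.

Flow: 65 L/min ÷ 60 = 1.0833 L/s.
Equation of motion (constant flow): PIP = Vt/C + R·V̇ + PEEP.
R·V̇ = PIP − Vt/C − PEEP = 25.1 − 480/69.6 − 8 = 25.1 − 6.897 − 8 = 10.203 cmH2O.
R = 10.203 / 1.0833 = 9.418 cmH2O·s/L.

9.4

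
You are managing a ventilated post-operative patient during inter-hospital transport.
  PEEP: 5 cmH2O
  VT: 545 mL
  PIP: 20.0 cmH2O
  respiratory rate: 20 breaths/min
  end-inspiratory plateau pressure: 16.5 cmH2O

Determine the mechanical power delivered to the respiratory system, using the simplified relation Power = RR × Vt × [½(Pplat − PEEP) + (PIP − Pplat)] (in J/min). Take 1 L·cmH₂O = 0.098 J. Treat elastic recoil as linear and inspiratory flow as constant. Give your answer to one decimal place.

9.9

Per-breath work = Vt × [½(Pplat−PEEP) + (PIP−Pplat)] = 0.545 × [0.5×11.5 + 3.5] = 0.545 × 9.25 = 5.041 L·cmH2O.
Power = 20 × 5.041 = 100.82 L·cmH2O/min.
× 0.098 J/(L·cmH2O) → 9.88 J/min.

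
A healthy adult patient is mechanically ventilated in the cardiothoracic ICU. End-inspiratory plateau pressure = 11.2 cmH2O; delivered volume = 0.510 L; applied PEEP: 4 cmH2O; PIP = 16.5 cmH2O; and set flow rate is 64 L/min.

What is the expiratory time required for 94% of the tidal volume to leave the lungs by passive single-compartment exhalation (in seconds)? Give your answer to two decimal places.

Flow: 64 L/min ÷ 60 = 1.0667 L/s.
R = (PIP − Pplat)/V̇ = (16.5 − 11.2) / 1.0667 = 5.3/1.0667 = 4.969 cmH2O·s/L.
C = Vt/(Pplat − PEEP) = 510.0 / (11.2 − 4) = 510.0/7.2 = 70.833 mL/cmH2O.
τ = R × C = 4.969 × 0.07083 L/cmH2O = 0.352 s.
t = −τ·ln(1 − 0.94) = −0.352·ln(0.06) = 0.9903 s.

0.99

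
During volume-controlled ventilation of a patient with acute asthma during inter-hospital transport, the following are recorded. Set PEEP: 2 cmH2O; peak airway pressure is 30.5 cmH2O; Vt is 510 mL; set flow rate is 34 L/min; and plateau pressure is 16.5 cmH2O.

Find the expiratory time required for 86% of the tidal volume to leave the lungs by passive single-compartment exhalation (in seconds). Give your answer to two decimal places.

1.71

Flow: 34 L/min ÷ 60 = 0.5667 L/s.
R = (PIP − Pplat)/V̇ = (30.5 − 16.5) / 0.5667 = 14.0/0.5667 = 24.704 cmH2O·s/L.
C = Vt/(Pplat − PEEP) = 510.0 / (16.5 − 2) = 510.0/14.5 = 35.172 mL/cmH2O.
τ = R × C = 24.704 × 0.03517 L/cmH2O = 0.8688 s.
t = −τ·ln(1 − 0.86) = −0.8688·ln(0.14) = 1.708 s.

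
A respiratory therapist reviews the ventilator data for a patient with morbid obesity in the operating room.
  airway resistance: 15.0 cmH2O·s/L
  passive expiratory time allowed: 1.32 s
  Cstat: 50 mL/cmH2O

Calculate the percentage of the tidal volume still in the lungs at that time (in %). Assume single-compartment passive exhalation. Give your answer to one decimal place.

τ = R × C = 15.0 × 50 mL/cmH2O = 15.0 × 0.050 L/cmH2O = 0.75 s.
Passive exhalation: V(t)/V₀ = e^(−t/τ) = e^(−1.32/0.75) = 0.172.
Fraction remaining = 0.172 → 17.2%.

17.2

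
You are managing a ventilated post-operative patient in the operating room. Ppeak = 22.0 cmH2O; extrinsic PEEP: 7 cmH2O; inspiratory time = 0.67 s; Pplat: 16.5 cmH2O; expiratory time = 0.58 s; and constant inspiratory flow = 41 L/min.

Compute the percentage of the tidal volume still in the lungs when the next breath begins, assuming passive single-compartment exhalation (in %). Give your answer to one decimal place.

Flow: 41 L/min ÷ 60 = 0.6833 L/s.
Vt = flow × Ti = 0.6833 L/s × 0.67 s × 1000 mL/L = 457.81 mL.
R = (PIP − Pplat)/V̇ = (22.0 − 16.5) / 0.6833 = 5.5/0.6833 = 8.049 cmH2O·s/L.
C = Vt/(Pplat − PEEP) = 457.81 / (16.5 − 7) = 457.81/9.5 = 48.191 mL/cmH2O.
τ = R × C = 8.049 × 0.04819 L/cmH2O = 0.3879 s.
Fraction remaining at end-expiration = e^(−Te/τ) = e^(−0.58/0.3879) = 0.2242 → 22.42%.

22.4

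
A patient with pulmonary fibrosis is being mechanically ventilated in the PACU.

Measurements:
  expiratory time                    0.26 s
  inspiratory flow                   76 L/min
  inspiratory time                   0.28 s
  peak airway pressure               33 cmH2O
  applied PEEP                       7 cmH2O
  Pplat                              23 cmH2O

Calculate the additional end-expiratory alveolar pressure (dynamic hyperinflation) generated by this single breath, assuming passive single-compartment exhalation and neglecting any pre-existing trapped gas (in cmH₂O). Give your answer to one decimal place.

3.6

Flow: 76 L/min ÷ 60 = 1.2667 L/s.
Vt = flow × Ti = 1.2667 L/s × 0.28 s × 1000 mL/L = 354.68 mL.
R = (PIP − Pplat)/V̇ = (33 − 23) / 1.2667 = 10.0/1.2667 = 7.895 cmH2O·s/L.
C = Vt/(Pplat − PEEP) = 354.68 / (23 − 7) = 354.68/16.0 = 22.168 mL/cmH2O.
τ = R × C = 7.895 × 0.02217 L/cmH2O = 0.175 s.
Fraction remaining = e^(−Te/τ) = e^(−0.26/0.175) = 0.2263; trapped volume = 354.68 × 0.2263 = 80.264 mL.
Additional alveolar pressure from trapping ≈ V_trapped / C = 80.264 / 22.168 = 3.621 cmH2O.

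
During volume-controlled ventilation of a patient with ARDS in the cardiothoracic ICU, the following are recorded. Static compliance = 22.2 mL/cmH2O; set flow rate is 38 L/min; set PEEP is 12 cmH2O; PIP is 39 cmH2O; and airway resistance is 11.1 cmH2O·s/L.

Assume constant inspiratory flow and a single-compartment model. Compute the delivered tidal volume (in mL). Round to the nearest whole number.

Flow: 38 L/min ÷ 60 = 0.6333 L/s.
Equation of motion (constant flow): PIP = Vt/C + R·V̇ + PEEP.
Vt/C = PIP − R·V̇ − PEEP = 39 − 7.03 − 12 = 19.97 cmH2O.
Vt = C × 19.97 = 22.2 × 19.97 = 443.33 mL.

443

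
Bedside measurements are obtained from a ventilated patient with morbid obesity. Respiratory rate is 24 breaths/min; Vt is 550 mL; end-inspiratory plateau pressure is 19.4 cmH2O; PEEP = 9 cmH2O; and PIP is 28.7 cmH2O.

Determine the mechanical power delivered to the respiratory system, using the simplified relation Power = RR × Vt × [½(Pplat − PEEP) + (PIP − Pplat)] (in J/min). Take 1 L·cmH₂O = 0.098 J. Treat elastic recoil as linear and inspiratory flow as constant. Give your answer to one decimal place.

Per-breath work = Vt × [½(Pplat−PEEP) + (PIP−Pplat)] = 0.550 × [0.5×10.4 + 9.3] = 0.550 × 14.5 = 7.975 L·cmH2O.
Power = 24 × 7.975 = 191.4 L·cmH2O/min.
× 0.098 J/(L·cmH2O) → 18.757 J/min.

18.8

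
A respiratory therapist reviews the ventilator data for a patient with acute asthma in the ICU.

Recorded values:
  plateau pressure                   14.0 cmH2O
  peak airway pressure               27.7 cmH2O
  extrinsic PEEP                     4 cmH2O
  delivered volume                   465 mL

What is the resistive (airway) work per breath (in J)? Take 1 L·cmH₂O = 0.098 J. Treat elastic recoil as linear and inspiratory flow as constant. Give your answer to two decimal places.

With constant inspiratory flow the resistive pressure is constant at PIP − Pplat = 27.7 − 14.0 = 13.7 cmH2O, so resistive work = 13.7 × 0.465 = 6.371 L·cmH2O.
× 0.098 J/(L·cmH2O) → 0.6244 J.

0.62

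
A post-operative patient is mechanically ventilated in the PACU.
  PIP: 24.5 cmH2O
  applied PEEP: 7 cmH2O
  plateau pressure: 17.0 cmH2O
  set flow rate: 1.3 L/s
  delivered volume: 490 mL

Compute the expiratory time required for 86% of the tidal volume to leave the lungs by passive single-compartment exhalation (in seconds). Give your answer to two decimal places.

R = (PIP − Pplat)/V̇ = (24.5 − 17.0) / 1.3 = 7.5/1.3 = 5.769 cmH2O·s/L.
C = Vt/(Pplat − PEEP) = 490.0 / (17.0 − 7) = 490.0/10.0 = 49.0 mL/cmH2O.
τ = R × C = 5.769 × 0.049 L/cmH2O = 0.2827 s.
t = −τ·ln(1 − 0.86) = −0.2827·ln(0.14) = 0.5558 s.

0.56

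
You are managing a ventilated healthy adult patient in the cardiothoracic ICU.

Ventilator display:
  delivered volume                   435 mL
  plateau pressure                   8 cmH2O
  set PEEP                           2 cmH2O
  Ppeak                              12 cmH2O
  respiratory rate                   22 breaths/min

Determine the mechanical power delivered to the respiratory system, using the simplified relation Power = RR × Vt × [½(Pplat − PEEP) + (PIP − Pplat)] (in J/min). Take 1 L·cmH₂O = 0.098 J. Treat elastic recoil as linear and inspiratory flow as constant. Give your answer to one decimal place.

Per-breath work = Vt × [½(Pplat−PEEP) + (PIP−Pplat)] = 0.435 × [0.5×6.0 + 4.0] = 0.435 × 7.0 = 3.045 L·cmH2O.
Power = 22 × 3.045 = 66.99 L·cmH2O/min.
× 0.098 J/(L·cmH2O) → 6.565 J/min.

6.6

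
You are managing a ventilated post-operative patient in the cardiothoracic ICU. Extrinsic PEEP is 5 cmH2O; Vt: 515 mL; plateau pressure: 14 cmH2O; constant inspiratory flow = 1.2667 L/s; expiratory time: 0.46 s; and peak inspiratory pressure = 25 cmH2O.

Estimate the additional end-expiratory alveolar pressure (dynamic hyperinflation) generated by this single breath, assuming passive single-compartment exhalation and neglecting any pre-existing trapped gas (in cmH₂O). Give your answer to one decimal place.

3.6

R = (PIP − Pplat)/V̇ = (25 − 14) / 1.2667 = 11.0/1.2667 = 8.684 cmH2O·s/L.
C = Vt/(Pplat − PEEP) = 515.0 / (14 − 5) = 515.0/9.0 = 57.222 mL/cmH2O.
τ = R × C = 8.684 × 0.05722 L/cmH2O = 0.4969 s.
Fraction remaining = e^(−Te/τ) = e^(−0.46/0.4969) = 0.3962; trapped volume = 515.0 × 0.3962 = 204.04 mL.
Additional alveolar pressure from trapping ≈ V_trapped / C = 204.04 / 57.222 = 3.566 cmH2O.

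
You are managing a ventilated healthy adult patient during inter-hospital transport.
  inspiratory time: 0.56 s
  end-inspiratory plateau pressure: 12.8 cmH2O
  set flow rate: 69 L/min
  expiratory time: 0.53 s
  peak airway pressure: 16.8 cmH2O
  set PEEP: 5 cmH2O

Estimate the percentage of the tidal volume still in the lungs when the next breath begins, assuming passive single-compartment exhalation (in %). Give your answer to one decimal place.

Flow: 69 L/min ÷ 60 = 1.15 L/s.
Vt = flow × Ti = 1.15 L/s × 0.56 s × 1000 mL/L = 644.0 mL.
R = (PIP − Pplat)/V̇ = (16.8 − 12.8) / 1.15 = 4.0/1.15 = 3.478 cmH2O·s/L.
C = Vt/(Pplat − PEEP) = 644.0 / (12.8 − 5) = 644.0/7.8 = 82.564 mL/cmH2O.
τ = R × C = 3.478 × 0.08256 L/cmH2O = 0.2871 s.
Fraction remaining at end-expiration = e^(−Te/τ) = e^(−0.53/0.2871) = 0.1579 → 15.79%.

15.8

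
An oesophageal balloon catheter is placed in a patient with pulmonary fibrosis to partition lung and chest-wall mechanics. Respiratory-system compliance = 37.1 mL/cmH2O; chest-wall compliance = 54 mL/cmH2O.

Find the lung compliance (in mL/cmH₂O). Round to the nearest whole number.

1/CL = 1/Crs − 1/Ccw.
1/CL = 1/37.1 − 1/54 = 0.008436.
CL = 118.54 mL/cmH2O.

119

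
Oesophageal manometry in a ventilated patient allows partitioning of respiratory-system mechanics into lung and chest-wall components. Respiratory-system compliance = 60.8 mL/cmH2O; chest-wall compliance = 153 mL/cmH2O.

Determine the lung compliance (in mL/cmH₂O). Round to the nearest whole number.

101

1/CL = 1/Crs − 1/Ccw.
1/CL = 1/60.8 − 1/153 = 0.009911.
CL = 100.9 mL/cmH2O.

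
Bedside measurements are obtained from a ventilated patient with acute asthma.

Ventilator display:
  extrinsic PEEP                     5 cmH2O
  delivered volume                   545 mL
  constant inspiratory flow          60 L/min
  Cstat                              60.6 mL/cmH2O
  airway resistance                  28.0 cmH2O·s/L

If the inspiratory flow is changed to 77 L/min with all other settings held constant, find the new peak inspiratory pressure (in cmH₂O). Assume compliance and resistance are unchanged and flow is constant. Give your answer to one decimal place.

49.9

Flow: 60 L/min ÷ 60 = 1 L/s.
New flow: 77 L/min ÷ 60 = 1.2833 L/s.
PIP = Vt/C + R·V̇ + PEEP (constant-flow equation of motion).
Only the resistive term changes: ΔPIP = R × ΔV̇ = 28.0 × (1.2833 − 1) = 28.0 × 0.2833 = 7.932 cmH2O.
Original PIP = 545/60.6 + 28.0×1 + 5 = 41.993 cmH2O; new PIP = 41.993 + (7.932) = 49.925 cmH2O.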